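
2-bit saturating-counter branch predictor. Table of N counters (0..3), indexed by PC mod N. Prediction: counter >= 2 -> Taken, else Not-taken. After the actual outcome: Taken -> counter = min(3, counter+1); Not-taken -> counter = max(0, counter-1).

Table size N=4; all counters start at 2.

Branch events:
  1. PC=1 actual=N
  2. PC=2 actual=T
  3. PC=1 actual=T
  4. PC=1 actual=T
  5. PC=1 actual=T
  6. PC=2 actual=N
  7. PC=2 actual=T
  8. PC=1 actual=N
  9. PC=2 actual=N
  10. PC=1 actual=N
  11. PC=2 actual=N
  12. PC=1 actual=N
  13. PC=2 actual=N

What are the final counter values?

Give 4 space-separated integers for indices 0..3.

Ev 1: PC=1 idx=1 pred=T actual=N -> ctr[1]=1
Ev 2: PC=2 idx=2 pred=T actual=T -> ctr[2]=3
Ev 3: PC=1 idx=1 pred=N actual=T -> ctr[1]=2
Ev 4: PC=1 idx=1 pred=T actual=T -> ctr[1]=3
Ev 5: PC=1 idx=1 pred=T actual=T -> ctr[1]=3
Ev 6: PC=2 idx=2 pred=T actual=N -> ctr[2]=2
Ev 7: PC=2 idx=2 pred=T actual=T -> ctr[2]=3
Ev 8: PC=1 idx=1 pred=T actual=N -> ctr[1]=2
Ev 9: PC=2 idx=2 pred=T actual=N -> ctr[2]=2
Ev 10: PC=1 idx=1 pred=T actual=N -> ctr[1]=1
Ev 11: PC=2 idx=2 pred=T actual=N -> ctr[2]=1
Ev 12: PC=1 idx=1 pred=N actual=N -> ctr[1]=0
Ev 13: PC=2 idx=2 pred=N actual=N -> ctr[2]=0

Answer: 2 0 0 2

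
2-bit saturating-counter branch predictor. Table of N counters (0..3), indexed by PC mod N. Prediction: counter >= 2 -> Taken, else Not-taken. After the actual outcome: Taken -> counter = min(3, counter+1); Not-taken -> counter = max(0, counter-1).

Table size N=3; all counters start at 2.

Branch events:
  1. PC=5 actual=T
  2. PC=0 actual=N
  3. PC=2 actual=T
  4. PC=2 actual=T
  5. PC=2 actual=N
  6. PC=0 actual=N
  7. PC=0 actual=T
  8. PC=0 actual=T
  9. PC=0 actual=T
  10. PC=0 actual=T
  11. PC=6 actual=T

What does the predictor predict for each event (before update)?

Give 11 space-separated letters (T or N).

Answer: T T T T T N N N T T T

Derivation:
Ev 1: PC=5 idx=2 pred=T actual=T -> ctr[2]=3
Ev 2: PC=0 idx=0 pred=T actual=N -> ctr[0]=1
Ev 3: PC=2 idx=2 pred=T actual=T -> ctr[2]=3
Ev 4: PC=2 idx=2 pred=T actual=T -> ctr[2]=3
Ev 5: PC=2 idx=2 pred=T actual=N -> ctr[2]=2
Ev 6: PC=0 idx=0 pred=N actual=N -> ctr[0]=0
Ev 7: PC=0 idx=0 pred=N actual=T -> ctr[0]=1
Ev 8: PC=0 idx=0 pred=N actual=T -> ctr[0]=2
Ev 9: PC=0 idx=0 pred=T actual=T -> ctr[0]=3
Ev 10: PC=0 idx=0 pred=T actual=T -> ctr[0]=3
Ev 11: PC=6 idx=0 pred=T actual=T -> ctr[0]=3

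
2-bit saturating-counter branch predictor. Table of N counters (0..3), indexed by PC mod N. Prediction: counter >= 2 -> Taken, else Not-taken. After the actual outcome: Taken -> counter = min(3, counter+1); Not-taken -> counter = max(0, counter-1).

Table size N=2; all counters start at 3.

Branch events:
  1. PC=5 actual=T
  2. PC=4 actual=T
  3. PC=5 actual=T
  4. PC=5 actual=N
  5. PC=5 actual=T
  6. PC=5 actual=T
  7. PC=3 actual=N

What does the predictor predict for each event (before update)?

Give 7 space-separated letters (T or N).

Answer: T T T T T T T

Derivation:
Ev 1: PC=5 idx=1 pred=T actual=T -> ctr[1]=3
Ev 2: PC=4 idx=0 pred=T actual=T -> ctr[0]=3
Ev 3: PC=5 idx=1 pred=T actual=T -> ctr[1]=3
Ev 4: PC=5 idx=1 pred=T actual=N -> ctr[1]=2
Ev 5: PC=5 idx=1 pred=T actual=T -> ctr[1]=3
Ev 6: PC=5 idx=1 pred=T actual=T -> ctr[1]=3
Ev 7: PC=3 idx=1 pred=T actual=N -> ctr[1]=2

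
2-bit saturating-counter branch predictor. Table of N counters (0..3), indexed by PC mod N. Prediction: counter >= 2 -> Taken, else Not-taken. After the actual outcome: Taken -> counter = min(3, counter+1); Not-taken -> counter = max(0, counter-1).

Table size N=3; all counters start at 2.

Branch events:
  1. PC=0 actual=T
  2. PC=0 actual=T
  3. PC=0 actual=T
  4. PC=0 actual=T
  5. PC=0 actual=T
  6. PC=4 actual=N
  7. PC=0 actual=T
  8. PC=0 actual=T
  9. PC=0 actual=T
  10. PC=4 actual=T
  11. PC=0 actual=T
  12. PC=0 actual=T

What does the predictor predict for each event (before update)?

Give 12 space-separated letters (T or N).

Ev 1: PC=0 idx=0 pred=T actual=T -> ctr[0]=3
Ev 2: PC=0 idx=0 pred=T actual=T -> ctr[0]=3
Ev 3: PC=0 idx=0 pred=T actual=T -> ctr[0]=3
Ev 4: PC=0 idx=0 pred=T actual=T -> ctr[0]=3
Ev 5: PC=0 idx=0 pred=T actual=T -> ctr[0]=3
Ev 6: PC=4 idx=1 pred=T actual=N -> ctr[1]=1
Ev 7: PC=0 idx=0 pred=T actual=T -> ctr[0]=3
Ev 8: PC=0 idx=0 pred=T actual=T -> ctr[0]=3
Ev 9: PC=0 idx=0 pred=T actual=T -> ctr[0]=3
Ev 10: PC=4 idx=1 pred=N actual=T -> ctr[1]=2
Ev 11: PC=0 idx=0 pred=T actual=T -> ctr[0]=3
Ev 12: PC=0 idx=0 pred=T actual=T -> ctr[0]=3

Answer: T T T T T T T T T N T T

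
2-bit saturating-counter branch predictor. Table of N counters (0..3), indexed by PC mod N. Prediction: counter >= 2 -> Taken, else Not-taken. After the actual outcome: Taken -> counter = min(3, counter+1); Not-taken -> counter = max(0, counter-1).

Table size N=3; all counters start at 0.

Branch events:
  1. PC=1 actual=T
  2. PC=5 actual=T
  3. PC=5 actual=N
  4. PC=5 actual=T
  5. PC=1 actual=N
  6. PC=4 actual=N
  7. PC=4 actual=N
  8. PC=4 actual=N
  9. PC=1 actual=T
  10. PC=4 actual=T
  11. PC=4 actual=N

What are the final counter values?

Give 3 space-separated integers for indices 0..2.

Answer: 0 1 1

Derivation:
Ev 1: PC=1 idx=1 pred=N actual=T -> ctr[1]=1
Ev 2: PC=5 idx=2 pred=N actual=T -> ctr[2]=1
Ev 3: PC=5 idx=2 pred=N actual=N -> ctr[2]=0
Ev 4: PC=5 idx=2 pred=N actual=T -> ctr[2]=1
Ev 5: PC=1 idx=1 pred=N actual=N -> ctr[1]=0
Ev 6: PC=4 idx=1 pred=N actual=N -> ctr[1]=0
Ev 7: PC=4 idx=1 pred=N actual=N -> ctr[1]=0
Ev 8: PC=4 idx=1 pred=N actual=N -> ctr[1]=0
Ev 9: PC=1 idx=1 pred=N actual=T -> ctr[1]=1
Ev 10: PC=4 idx=1 pred=N actual=T -> ctr[1]=2
Ev 11: PC=4 idx=1 pred=T actual=N -> ctr[1]=1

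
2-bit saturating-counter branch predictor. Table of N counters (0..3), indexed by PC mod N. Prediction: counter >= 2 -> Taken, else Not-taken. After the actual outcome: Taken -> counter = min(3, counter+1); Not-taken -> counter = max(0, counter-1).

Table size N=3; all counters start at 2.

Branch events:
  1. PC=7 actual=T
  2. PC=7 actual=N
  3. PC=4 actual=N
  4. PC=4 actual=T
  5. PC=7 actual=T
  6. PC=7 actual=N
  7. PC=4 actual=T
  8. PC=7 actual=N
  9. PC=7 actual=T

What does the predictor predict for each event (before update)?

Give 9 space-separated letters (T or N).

Ev 1: PC=7 idx=1 pred=T actual=T -> ctr[1]=3
Ev 2: PC=7 idx=1 pred=T actual=N -> ctr[1]=2
Ev 3: PC=4 idx=1 pred=T actual=N -> ctr[1]=1
Ev 4: PC=4 idx=1 pred=N actual=T -> ctr[1]=2
Ev 5: PC=7 idx=1 pred=T actual=T -> ctr[1]=3
Ev 6: PC=7 idx=1 pred=T actual=N -> ctr[1]=2
Ev 7: PC=4 idx=1 pred=T actual=T -> ctr[1]=3
Ev 8: PC=7 idx=1 pred=T actual=N -> ctr[1]=2
Ev 9: PC=7 idx=1 pred=T actual=T -> ctr[1]=3

Answer: T T T N T T T T T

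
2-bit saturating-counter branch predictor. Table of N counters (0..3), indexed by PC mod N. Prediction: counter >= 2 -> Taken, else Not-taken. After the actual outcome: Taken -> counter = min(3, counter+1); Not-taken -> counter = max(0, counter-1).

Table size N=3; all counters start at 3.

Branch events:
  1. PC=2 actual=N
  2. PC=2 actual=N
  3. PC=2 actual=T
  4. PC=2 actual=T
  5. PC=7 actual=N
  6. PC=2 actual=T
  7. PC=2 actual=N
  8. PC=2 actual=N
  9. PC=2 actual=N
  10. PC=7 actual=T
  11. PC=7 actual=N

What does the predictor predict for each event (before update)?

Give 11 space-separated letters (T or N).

Ev 1: PC=2 idx=2 pred=T actual=N -> ctr[2]=2
Ev 2: PC=2 idx=2 pred=T actual=N -> ctr[2]=1
Ev 3: PC=2 idx=2 pred=N actual=T -> ctr[2]=2
Ev 4: PC=2 idx=2 pred=T actual=T -> ctr[2]=3
Ev 5: PC=7 idx=1 pred=T actual=N -> ctr[1]=2
Ev 6: PC=2 idx=2 pred=T actual=T -> ctr[2]=3
Ev 7: PC=2 idx=2 pred=T actual=N -> ctr[2]=2
Ev 8: PC=2 idx=2 pred=T actual=N -> ctr[2]=1
Ev 9: PC=2 idx=2 pred=N actual=N -> ctr[2]=0
Ev 10: PC=7 idx=1 pred=T actual=T -> ctr[1]=3
Ev 11: PC=7 idx=1 pred=T actual=N -> ctr[1]=2

Answer: T T N T T T T T N T T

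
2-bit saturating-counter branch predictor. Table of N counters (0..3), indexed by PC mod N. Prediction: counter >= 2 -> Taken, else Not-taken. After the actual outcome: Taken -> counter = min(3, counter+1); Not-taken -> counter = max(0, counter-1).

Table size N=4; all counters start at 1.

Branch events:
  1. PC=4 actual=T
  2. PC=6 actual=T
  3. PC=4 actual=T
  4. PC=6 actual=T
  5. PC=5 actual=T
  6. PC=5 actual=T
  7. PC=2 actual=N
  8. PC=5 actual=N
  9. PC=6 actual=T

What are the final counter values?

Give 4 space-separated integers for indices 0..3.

Ev 1: PC=4 idx=0 pred=N actual=T -> ctr[0]=2
Ev 2: PC=6 idx=2 pred=N actual=T -> ctr[2]=2
Ev 3: PC=4 idx=0 pred=T actual=T -> ctr[0]=3
Ev 4: PC=6 idx=2 pred=T actual=T -> ctr[2]=3
Ev 5: PC=5 idx=1 pred=N actual=T -> ctr[1]=2
Ev 6: PC=5 idx=1 pred=T actual=T -> ctr[1]=3
Ev 7: PC=2 idx=2 pred=T actual=N -> ctr[2]=2
Ev 8: PC=5 idx=1 pred=T actual=N -> ctr[1]=2
Ev 9: PC=6 idx=2 pred=T actual=T -> ctr[2]=3

Answer: 3 2 3 1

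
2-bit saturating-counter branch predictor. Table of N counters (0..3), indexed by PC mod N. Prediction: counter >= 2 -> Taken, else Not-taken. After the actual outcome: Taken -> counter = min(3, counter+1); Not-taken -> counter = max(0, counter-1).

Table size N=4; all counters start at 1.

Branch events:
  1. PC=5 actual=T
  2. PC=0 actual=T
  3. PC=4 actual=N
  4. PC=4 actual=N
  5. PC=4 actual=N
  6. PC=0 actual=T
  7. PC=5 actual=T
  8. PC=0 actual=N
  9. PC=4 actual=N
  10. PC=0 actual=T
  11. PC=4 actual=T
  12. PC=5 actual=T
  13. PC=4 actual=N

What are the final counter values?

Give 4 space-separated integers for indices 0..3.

Ev 1: PC=5 idx=1 pred=N actual=T -> ctr[1]=2
Ev 2: PC=0 idx=0 pred=N actual=T -> ctr[0]=2
Ev 3: PC=4 idx=0 pred=T actual=N -> ctr[0]=1
Ev 4: PC=4 idx=0 pred=N actual=N -> ctr[0]=0
Ev 5: PC=4 idx=0 pred=N actual=N -> ctr[0]=0
Ev 6: PC=0 idx=0 pred=N actual=T -> ctr[0]=1
Ev 7: PC=5 idx=1 pred=T actual=T -> ctr[1]=3
Ev 8: PC=0 idx=0 pred=N actual=N -> ctr[0]=0
Ev 9: PC=4 idx=0 pred=N actual=N -> ctr[0]=0
Ev 10: PC=0 idx=0 pred=N actual=T -> ctr[0]=1
Ev 11: PC=4 idx=0 pred=N actual=T -> ctr[0]=2
Ev 12: PC=5 idx=1 pred=T actual=T -> ctr[1]=3
Ev 13: PC=4 idx=0 pred=T actual=N -> ctr[0]=1

Answer: 1 3 1 1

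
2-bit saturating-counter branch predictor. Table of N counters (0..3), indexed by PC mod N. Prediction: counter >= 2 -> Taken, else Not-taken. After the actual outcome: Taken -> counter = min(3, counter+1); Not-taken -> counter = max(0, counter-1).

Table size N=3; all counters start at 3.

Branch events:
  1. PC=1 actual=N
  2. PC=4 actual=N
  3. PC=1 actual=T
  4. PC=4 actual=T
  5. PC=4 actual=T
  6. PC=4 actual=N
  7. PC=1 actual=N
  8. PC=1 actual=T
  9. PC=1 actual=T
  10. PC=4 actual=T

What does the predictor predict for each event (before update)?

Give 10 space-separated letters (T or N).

Answer: T T N T T T T N T T

Derivation:
Ev 1: PC=1 idx=1 pred=T actual=N -> ctr[1]=2
Ev 2: PC=4 idx=1 pred=T actual=N -> ctr[1]=1
Ev 3: PC=1 idx=1 pred=N actual=T -> ctr[1]=2
Ev 4: PC=4 idx=1 pred=T actual=T -> ctr[1]=3
Ev 5: PC=4 idx=1 pred=T actual=T -> ctr[1]=3
Ev 6: PC=4 idx=1 pred=T actual=N -> ctr[1]=2
Ev 7: PC=1 idx=1 pred=T actual=N -> ctr[1]=1
Ev 8: PC=1 idx=1 pred=N actual=T -> ctr[1]=2
Ev 9: PC=1 idx=1 pred=T actual=T -> ctr[1]=3
Ev 10: PC=4 idx=1 pred=T actual=T -> ctr[1]=3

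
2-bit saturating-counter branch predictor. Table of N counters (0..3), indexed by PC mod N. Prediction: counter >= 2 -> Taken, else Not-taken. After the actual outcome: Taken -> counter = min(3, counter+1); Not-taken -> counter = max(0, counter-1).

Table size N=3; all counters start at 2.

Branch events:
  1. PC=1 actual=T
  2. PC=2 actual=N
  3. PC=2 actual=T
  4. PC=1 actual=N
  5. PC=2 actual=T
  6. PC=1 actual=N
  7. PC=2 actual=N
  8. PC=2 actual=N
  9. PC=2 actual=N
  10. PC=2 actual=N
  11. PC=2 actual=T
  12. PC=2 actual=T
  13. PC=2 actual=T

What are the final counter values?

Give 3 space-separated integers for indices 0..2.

Answer: 2 1 3

Derivation:
Ev 1: PC=1 idx=1 pred=T actual=T -> ctr[1]=3
Ev 2: PC=2 idx=2 pred=T actual=N -> ctr[2]=1
Ev 3: PC=2 idx=2 pred=N actual=T -> ctr[2]=2
Ev 4: PC=1 idx=1 pred=T actual=N -> ctr[1]=2
Ev 5: PC=2 idx=2 pred=T actual=T -> ctr[2]=3
Ev 6: PC=1 idx=1 pred=T actual=N -> ctr[1]=1
Ev 7: PC=2 idx=2 pred=T actual=N -> ctr[2]=2
Ev 8: PC=2 idx=2 pred=T actual=N -> ctr[2]=1
Ev 9: PC=2 idx=2 pred=N actual=N -> ctr[2]=0
Ev 10: PC=2 idx=2 pred=N actual=N -> ctr[2]=0
Ev 11: PC=2 idx=2 pred=N actual=T -> ctr[2]=1
Ev 12: PC=2 idx=2 pred=N actual=T -> ctr[2]=2
Ev 13: PC=2 idx=2 pred=T actual=T -> ctr[2]=3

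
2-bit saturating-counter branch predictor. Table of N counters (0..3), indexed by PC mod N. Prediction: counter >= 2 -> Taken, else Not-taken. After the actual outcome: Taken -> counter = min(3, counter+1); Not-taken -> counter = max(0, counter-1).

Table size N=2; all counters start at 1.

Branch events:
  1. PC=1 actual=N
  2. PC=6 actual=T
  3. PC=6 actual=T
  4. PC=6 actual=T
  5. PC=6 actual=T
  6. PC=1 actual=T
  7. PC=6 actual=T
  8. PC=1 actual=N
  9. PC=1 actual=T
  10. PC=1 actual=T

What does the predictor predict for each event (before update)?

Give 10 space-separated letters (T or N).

Ev 1: PC=1 idx=1 pred=N actual=N -> ctr[1]=0
Ev 2: PC=6 idx=0 pred=N actual=T -> ctr[0]=2
Ev 3: PC=6 idx=0 pred=T actual=T -> ctr[0]=3
Ev 4: PC=6 idx=0 pred=T actual=T -> ctr[0]=3
Ev 5: PC=6 idx=0 pred=T actual=T -> ctr[0]=3
Ev 6: PC=1 idx=1 pred=N actual=T -> ctr[1]=1
Ev 7: PC=6 idx=0 pred=T actual=T -> ctr[0]=3
Ev 8: PC=1 idx=1 pred=N actual=N -> ctr[1]=0
Ev 9: PC=1 idx=1 pred=N actual=T -> ctr[1]=1
Ev 10: PC=1 idx=1 pred=N actual=T -> ctr[1]=2

Answer: N N T T T N T N N N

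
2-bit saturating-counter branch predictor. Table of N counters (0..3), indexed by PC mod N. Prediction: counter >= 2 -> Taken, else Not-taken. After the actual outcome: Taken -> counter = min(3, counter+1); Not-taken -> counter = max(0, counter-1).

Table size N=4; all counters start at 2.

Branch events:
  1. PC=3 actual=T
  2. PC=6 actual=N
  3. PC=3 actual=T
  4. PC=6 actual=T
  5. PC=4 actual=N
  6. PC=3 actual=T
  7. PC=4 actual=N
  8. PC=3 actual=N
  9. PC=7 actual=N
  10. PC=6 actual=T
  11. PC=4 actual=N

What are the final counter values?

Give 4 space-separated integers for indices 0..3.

Answer: 0 2 3 1

Derivation:
Ev 1: PC=3 idx=3 pred=T actual=T -> ctr[3]=3
Ev 2: PC=6 idx=2 pred=T actual=N -> ctr[2]=1
Ev 3: PC=3 idx=3 pred=T actual=T -> ctr[3]=3
Ev 4: PC=6 idx=2 pred=N actual=T -> ctr[2]=2
Ev 5: PC=4 idx=0 pred=T actual=N -> ctr[0]=1
Ev 6: PC=3 idx=3 pred=T actual=T -> ctr[3]=3
Ev 7: PC=4 idx=0 pred=N actual=N -> ctr[0]=0
Ev 8: PC=3 idx=3 pred=T actual=N -> ctr[3]=2
Ev 9: PC=7 idx=3 pred=T actual=N -> ctr[3]=1
Ev 10: PC=6 idx=2 pred=T actual=T -> ctr[2]=3
Ev 11: PC=4 idx=0 pred=N actual=N -> ctr[0]=0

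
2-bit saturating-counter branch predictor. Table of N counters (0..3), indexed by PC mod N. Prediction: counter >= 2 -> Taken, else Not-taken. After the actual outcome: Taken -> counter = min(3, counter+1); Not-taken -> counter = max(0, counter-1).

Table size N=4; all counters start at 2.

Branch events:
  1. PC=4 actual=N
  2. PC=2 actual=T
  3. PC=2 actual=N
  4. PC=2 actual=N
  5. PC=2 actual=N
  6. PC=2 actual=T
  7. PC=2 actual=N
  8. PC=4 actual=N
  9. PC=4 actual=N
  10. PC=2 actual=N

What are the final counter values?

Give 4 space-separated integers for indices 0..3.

Answer: 0 2 0 2

Derivation:
Ev 1: PC=4 idx=0 pred=T actual=N -> ctr[0]=1
Ev 2: PC=2 idx=2 pred=T actual=T -> ctr[2]=3
Ev 3: PC=2 idx=2 pred=T actual=N -> ctr[2]=2
Ev 4: PC=2 idx=2 pred=T actual=N -> ctr[2]=1
Ev 5: PC=2 idx=2 pred=N actual=N -> ctr[2]=0
Ev 6: PC=2 idx=2 pred=N actual=T -> ctr[2]=1
Ev 7: PC=2 idx=2 pred=N actual=N -> ctr[2]=0
Ev 8: PC=4 idx=0 pred=N actual=N -> ctr[0]=0
Ev 9: PC=4 idx=0 pred=N actual=N -> ctr[0]=0
Ev 10: PC=2 idx=2 pred=N actual=N -> ctr[2]=0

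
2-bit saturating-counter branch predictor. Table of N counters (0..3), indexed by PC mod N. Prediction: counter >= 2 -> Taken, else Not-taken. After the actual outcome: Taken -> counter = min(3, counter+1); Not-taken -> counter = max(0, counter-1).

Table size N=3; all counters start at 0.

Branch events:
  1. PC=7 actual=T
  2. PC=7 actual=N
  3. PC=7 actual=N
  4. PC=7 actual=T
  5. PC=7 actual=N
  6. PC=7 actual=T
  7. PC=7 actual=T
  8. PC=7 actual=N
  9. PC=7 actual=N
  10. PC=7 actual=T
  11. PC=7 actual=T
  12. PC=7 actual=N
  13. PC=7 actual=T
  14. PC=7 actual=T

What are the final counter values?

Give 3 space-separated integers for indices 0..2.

Answer: 0 3 0

Derivation:
Ev 1: PC=7 idx=1 pred=N actual=T -> ctr[1]=1
Ev 2: PC=7 idx=1 pred=N actual=N -> ctr[1]=0
Ev 3: PC=7 idx=1 pred=N actual=N -> ctr[1]=0
Ev 4: PC=7 idx=1 pred=N actual=T -> ctr[1]=1
Ev 5: PC=7 idx=1 pred=N actual=N -> ctr[1]=0
Ev 6: PC=7 idx=1 pred=N actual=T -> ctr[1]=1
Ev 7: PC=7 idx=1 pred=N actual=T -> ctr[1]=2
Ev 8: PC=7 idx=1 pred=T actual=N -> ctr[1]=1
Ev 9: PC=7 idx=1 pred=N actual=N -> ctr[1]=0
Ev 10: PC=7 idx=1 pred=N actual=T -> ctr[1]=1
Ev 11: PC=7 idx=1 pred=N actual=T -> ctr[1]=2
Ev 12: PC=7 idx=1 pred=T actual=N -> ctr[1]=1
Ev 13: PC=7 idx=1 pred=N actual=T -> ctr[1]=2
Ev 14: PC=7 idx=1 pred=T actual=T -> ctr[1]=3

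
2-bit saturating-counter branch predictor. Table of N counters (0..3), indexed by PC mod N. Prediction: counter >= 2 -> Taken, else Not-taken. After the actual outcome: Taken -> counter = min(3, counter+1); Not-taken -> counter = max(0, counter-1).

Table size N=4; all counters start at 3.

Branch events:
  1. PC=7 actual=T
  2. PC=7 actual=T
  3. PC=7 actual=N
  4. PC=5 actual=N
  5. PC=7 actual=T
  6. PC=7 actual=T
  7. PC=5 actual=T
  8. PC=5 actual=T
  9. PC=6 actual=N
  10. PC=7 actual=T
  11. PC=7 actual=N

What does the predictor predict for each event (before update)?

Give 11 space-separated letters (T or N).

Answer: T T T T T T T T T T T

Derivation:
Ev 1: PC=7 idx=3 pred=T actual=T -> ctr[3]=3
Ev 2: PC=7 idx=3 pred=T actual=T -> ctr[3]=3
Ev 3: PC=7 idx=3 pred=T actual=N -> ctr[3]=2
Ev 4: PC=5 idx=1 pred=T actual=N -> ctr[1]=2
Ev 5: PC=7 idx=3 pred=T actual=T -> ctr[3]=3
Ev 6: PC=7 idx=3 pred=T actual=T -> ctr[3]=3
Ev 7: PC=5 idx=1 pred=T actual=T -> ctr[1]=3
Ev 8: PC=5 idx=1 pred=T actual=T -> ctr[1]=3
Ev 9: PC=6 idx=2 pred=T actual=N -> ctr[2]=2
Ev 10: PC=7 idx=3 pred=T actual=T -> ctr[3]=3
Ev 11: PC=7 idx=3 pred=T actual=N -> ctr[3]=2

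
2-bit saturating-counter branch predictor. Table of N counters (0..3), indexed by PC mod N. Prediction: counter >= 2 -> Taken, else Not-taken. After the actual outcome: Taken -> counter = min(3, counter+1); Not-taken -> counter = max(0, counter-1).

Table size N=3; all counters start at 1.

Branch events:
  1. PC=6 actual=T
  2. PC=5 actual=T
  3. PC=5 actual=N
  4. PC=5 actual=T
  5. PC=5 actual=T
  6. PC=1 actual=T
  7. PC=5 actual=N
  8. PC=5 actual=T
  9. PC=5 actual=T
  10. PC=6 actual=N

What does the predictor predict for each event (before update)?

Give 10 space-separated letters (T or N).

Answer: N N T N T N T T T T

Derivation:
Ev 1: PC=6 idx=0 pred=N actual=T -> ctr[0]=2
Ev 2: PC=5 idx=2 pred=N actual=T -> ctr[2]=2
Ev 3: PC=5 idx=2 pred=T actual=N -> ctr[2]=1
Ev 4: PC=5 idx=2 pred=N actual=T -> ctr[2]=2
Ev 5: PC=5 idx=2 pred=T actual=T -> ctr[2]=3
Ev 6: PC=1 idx=1 pred=N actual=T -> ctr[1]=2
Ev 7: PC=5 idx=2 pred=T actual=N -> ctr[2]=2
Ev 8: PC=5 idx=2 pred=T actual=T -> ctr[2]=3
Ev 9: PC=5 idx=2 pred=T actual=T -> ctr[2]=3
Ev 10: PC=6 idx=0 pred=T actual=N -> ctr[0]=1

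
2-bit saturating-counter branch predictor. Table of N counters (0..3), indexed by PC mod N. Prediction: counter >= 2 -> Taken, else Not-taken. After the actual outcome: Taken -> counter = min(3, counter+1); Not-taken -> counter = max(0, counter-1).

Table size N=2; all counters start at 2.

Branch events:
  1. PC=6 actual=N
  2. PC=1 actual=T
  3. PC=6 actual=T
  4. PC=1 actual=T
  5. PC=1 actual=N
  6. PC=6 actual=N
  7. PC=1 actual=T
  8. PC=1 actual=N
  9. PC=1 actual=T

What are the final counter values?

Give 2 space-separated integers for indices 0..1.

Ev 1: PC=6 idx=0 pred=T actual=N -> ctr[0]=1
Ev 2: PC=1 idx=1 pred=T actual=T -> ctr[1]=3
Ev 3: PC=6 idx=0 pred=N actual=T -> ctr[0]=2
Ev 4: PC=1 idx=1 pred=T actual=T -> ctr[1]=3
Ev 5: PC=1 idx=1 pred=T actual=N -> ctr[1]=2
Ev 6: PC=6 idx=0 pred=T actual=N -> ctr[0]=1
Ev 7: PC=1 idx=1 pred=T actual=T -> ctr[1]=3
Ev 8: PC=1 idx=1 pred=T actual=N -> ctr[1]=2
Ev 9: PC=1 idx=1 pred=T actual=T -> ctr[1]=3

Answer: 1 3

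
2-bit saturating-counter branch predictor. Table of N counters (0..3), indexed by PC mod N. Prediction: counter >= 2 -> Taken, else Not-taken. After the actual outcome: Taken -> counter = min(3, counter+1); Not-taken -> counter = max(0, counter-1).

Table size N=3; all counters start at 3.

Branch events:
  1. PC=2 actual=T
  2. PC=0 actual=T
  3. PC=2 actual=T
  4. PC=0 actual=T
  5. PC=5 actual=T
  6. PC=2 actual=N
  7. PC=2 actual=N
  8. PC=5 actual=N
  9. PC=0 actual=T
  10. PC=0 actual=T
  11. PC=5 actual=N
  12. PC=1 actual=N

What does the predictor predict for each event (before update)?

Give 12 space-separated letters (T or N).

Ev 1: PC=2 idx=2 pred=T actual=T -> ctr[2]=3
Ev 2: PC=0 idx=0 pred=T actual=T -> ctr[0]=3
Ev 3: PC=2 idx=2 pred=T actual=T -> ctr[2]=3
Ev 4: PC=0 idx=0 pred=T actual=T -> ctr[0]=3
Ev 5: PC=5 idx=2 pred=T actual=T -> ctr[2]=3
Ev 6: PC=2 idx=2 pred=T actual=N -> ctr[2]=2
Ev 7: PC=2 idx=2 pred=T actual=N -> ctr[2]=1
Ev 8: PC=5 idx=2 pred=N actual=N -> ctr[2]=0
Ev 9: PC=0 idx=0 pred=T actual=T -> ctr[0]=3
Ev 10: PC=0 idx=0 pred=T actual=T -> ctr[0]=3
Ev 11: PC=5 idx=2 pred=N actual=N -> ctr[2]=0
Ev 12: PC=1 idx=1 pred=T actual=N -> ctr[1]=2

Answer: T T T T T T T N T T N T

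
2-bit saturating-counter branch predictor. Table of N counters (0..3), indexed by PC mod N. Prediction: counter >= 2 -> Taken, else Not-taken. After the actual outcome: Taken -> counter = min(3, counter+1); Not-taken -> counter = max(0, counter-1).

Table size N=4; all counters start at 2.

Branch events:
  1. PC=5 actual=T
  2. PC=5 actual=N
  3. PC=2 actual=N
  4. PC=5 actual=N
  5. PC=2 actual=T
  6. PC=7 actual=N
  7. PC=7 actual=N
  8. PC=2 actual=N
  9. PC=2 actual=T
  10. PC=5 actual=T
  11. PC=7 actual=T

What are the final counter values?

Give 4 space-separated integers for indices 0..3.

Ev 1: PC=5 idx=1 pred=T actual=T -> ctr[1]=3
Ev 2: PC=5 idx=1 pred=T actual=N -> ctr[1]=2
Ev 3: PC=2 idx=2 pred=T actual=N -> ctr[2]=1
Ev 4: PC=5 idx=1 pred=T actual=N -> ctr[1]=1
Ev 5: PC=2 idx=2 pred=N actual=T -> ctr[2]=2
Ev 6: PC=7 idx=3 pred=T actual=N -> ctr[3]=1
Ev 7: PC=7 idx=3 pred=N actual=N -> ctr[3]=0
Ev 8: PC=2 idx=2 pred=T actual=N -> ctr[2]=1
Ev 9: PC=2 idx=2 pred=N actual=T -> ctr[2]=2
Ev 10: PC=5 idx=1 pred=N actual=T -> ctr[1]=2
Ev 11: PC=7 idx=3 pred=N actual=T -> ctr[3]=1

Answer: 2 2 2 1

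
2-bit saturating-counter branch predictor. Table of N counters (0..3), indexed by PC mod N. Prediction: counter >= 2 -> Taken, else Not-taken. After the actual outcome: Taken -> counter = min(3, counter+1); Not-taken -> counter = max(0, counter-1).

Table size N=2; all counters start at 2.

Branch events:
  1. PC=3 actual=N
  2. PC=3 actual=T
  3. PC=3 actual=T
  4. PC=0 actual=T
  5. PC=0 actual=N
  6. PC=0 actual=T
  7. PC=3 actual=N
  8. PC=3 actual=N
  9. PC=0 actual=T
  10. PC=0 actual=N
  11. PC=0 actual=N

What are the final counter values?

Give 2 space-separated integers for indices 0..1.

Ev 1: PC=3 idx=1 pred=T actual=N -> ctr[1]=1
Ev 2: PC=3 idx=1 pred=N actual=T -> ctr[1]=2
Ev 3: PC=3 idx=1 pred=T actual=T -> ctr[1]=3
Ev 4: PC=0 idx=0 pred=T actual=T -> ctr[0]=3
Ev 5: PC=0 idx=0 pred=T actual=N -> ctr[0]=2
Ev 6: PC=0 idx=0 pred=T actual=T -> ctr[0]=3
Ev 7: PC=3 idx=1 pred=T actual=N -> ctr[1]=2
Ev 8: PC=3 idx=1 pred=T actual=N -> ctr[1]=1
Ev 9: PC=0 idx=0 pred=T actual=T -> ctr[0]=3
Ev 10: PC=0 idx=0 pred=T actual=N -> ctr[0]=2
Ev 11: PC=0 idx=0 pred=T actual=N -> ctr[0]=1

Answer: 1 1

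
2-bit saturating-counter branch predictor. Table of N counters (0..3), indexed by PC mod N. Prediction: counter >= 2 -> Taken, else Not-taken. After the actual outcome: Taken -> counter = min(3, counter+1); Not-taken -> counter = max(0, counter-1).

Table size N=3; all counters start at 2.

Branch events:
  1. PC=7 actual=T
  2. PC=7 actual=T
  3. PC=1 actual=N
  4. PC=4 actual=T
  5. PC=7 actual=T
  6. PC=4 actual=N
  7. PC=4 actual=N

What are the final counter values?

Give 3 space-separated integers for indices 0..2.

Ev 1: PC=7 idx=1 pred=T actual=T -> ctr[1]=3
Ev 2: PC=7 idx=1 pred=T actual=T -> ctr[1]=3
Ev 3: PC=1 idx=1 pred=T actual=N -> ctr[1]=2
Ev 4: PC=4 idx=1 pred=T actual=T -> ctr[1]=3
Ev 5: PC=7 idx=1 pred=T actual=T -> ctr[1]=3
Ev 6: PC=4 idx=1 pred=T actual=N -> ctr[1]=2
Ev 7: PC=4 idx=1 pred=T actual=N -> ctr[1]=1

Answer: 2 1 2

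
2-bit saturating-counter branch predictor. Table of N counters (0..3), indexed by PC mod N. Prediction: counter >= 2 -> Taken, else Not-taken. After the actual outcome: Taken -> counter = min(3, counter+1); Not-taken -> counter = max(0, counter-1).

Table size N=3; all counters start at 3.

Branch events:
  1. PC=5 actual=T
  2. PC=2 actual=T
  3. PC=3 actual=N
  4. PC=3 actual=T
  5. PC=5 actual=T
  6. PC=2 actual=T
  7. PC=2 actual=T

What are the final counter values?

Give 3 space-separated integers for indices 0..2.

Answer: 3 3 3

Derivation:
Ev 1: PC=5 idx=2 pred=T actual=T -> ctr[2]=3
Ev 2: PC=2 idx=2 pred=T actual=T -> ctr[2]=3
Ev 3: PC=3 idx=0 pred=T actual=N -> ctr[0]=2
Ev 4: PC=3 idx=0 pred=T actual=T -> ctr[0]=3
Ev 5: PC=5 idx=2 pred=T actual=T -> ctr[2]=3
Ev 6: PC=2 idx=2 pred=T actual=T -> ctr[2]=3
Ev 7: PC=2 idx=2 pred=T actual=T -> ctr[2]=3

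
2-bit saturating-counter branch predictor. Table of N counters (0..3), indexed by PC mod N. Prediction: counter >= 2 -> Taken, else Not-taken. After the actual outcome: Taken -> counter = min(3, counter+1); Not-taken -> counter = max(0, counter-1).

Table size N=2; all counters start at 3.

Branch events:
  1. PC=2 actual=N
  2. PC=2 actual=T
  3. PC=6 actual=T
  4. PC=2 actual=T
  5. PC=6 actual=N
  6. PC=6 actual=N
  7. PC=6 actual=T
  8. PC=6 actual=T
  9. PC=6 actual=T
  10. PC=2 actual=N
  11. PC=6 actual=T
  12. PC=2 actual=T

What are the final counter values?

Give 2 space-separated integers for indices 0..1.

Ev 1: PC=2 idx=0 pred=T actual=N -> ctr[0]=2
Ev 2: PC=2 idx=0 pred=T actual=T -> ctr[0]=3
Ev 3: PC=6 idx=0 pred=T actual=T -> ctr[0]=3
Ev 4: PC=2 idx=0 pred=T actual=T -> ctr[0]=3
Ev 5: PC=6 idx=0 pred=T actual=N -> ctr[0]=2
Ev 6: PC=6 idx=0 pred=T actual=N -> ctr[0]=1
Ev 7: PC=6 idx=0 pred=N actual=T -> ctr[0]=2
Ev 8: PC=6 idx=0 pred=T actual=T -> ctr[0]=3
Ev 9: PC=6 idx=0 pred=T actual=T -> ctr[0]=3
Ev 10: PC=2 idx=0 pred=T actual=N -> ctr[0]=2
Ev 11: PC=6 idx=0 pred=T actual=T -> ctr[0]=3
Ev 12: PC=2 idx=0 pred=T actual=T -> ctr[0]=3

Answer: 3 3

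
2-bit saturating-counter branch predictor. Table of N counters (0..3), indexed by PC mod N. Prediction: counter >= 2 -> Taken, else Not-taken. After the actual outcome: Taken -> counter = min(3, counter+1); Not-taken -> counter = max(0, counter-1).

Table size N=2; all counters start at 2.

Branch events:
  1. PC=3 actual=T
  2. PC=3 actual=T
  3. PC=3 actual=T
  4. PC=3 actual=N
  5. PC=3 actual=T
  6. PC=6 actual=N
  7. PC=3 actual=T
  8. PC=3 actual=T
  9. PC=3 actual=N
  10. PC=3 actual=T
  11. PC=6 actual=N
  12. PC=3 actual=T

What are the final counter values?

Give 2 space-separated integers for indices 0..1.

Ev 1: PC=3 idx=1 pred=T actual=T -> ctr[1]=3
Ev 2: PC=3 idx=1 pred=T actual=T -> ctr[1]=3
Ev 3: PC=3 idx=1 pred=T actual=T -> ctr[1]=3
Ev 4: PC=3 idx=1 pred=T actual=N -> ctr[1]=2
Ev 5: PC=3 idx=1 pred=T actual=T -> ctr[1]=3
Ev 6: PC=6 idx=0 pred=T actual=N -> ctr[0]=1
Ev 7: PC=3 idx=1 pred=T actual=T -> ctr[1]=3
Ev 8: PC=3 idx=1 pred=T actual=T -> ctr[1]=3
Ev 9: PC=3 idx=1 pred=T actual=N -> ctr[1]=2
Ev 10: PC=3 idx=1 pred=T actual=T -> ctr[1]=3
Ev 11: PC=6 idx=0 pred=N actual=N -> ctr[0]=0
Ev 12: PC=3 idx=1 pred=T actual=T -> ctr[1]=3

Answer: 0 3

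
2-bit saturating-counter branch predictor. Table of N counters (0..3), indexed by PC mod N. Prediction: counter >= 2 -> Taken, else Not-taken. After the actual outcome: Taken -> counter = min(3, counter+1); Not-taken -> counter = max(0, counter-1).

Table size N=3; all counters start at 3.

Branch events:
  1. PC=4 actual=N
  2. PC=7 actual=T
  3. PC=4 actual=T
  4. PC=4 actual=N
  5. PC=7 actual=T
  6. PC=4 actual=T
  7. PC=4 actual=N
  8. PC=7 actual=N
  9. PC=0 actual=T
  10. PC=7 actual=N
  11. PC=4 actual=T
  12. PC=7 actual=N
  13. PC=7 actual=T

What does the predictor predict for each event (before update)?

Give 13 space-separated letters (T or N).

Answer: T T T T T T T T T N N N N

Derivation:
Ev 1: PC=4 idx=1 pred=T actual=N -> ctr[1]=2
Ev 2: PC=7 idx=1 pred=T actual=T -> ctr[1]=3
Ev 3: PC=4 idx=1 pred=T actual=T -> ctr[1]=3
Ev 4: PC=4 idx=1 pred=T actual=N -> ctr[1]=2
Ev 5: PC=7 idx=1 pred=T actual=T -> ctr[1]=3
Ev 6: PC=4 idx=1 pred=T actual=T -> ctr[1]=3
Ev 7: PC=4 idx=1 pred=T actual=N -> ctr[1]=2
Ev 8: PC=7 idx=1 pred=T actual=N -> ctr[1]=1
Ev 9: PC=0 idx=0 pred=T actual=T -> ctr[0]=3
Ev 10: PC=7 idx=1 pred=N actual=N -> ctr[1]=0
Ev 11: PC=4 idx=1 pred=N actual=T -> ctr[1]=1
Ev 12: PC=7 idx=1 pred=N actual=N -> ctr[1]=0
Ev 13: PC=7 idx=1 pred=N actual=T -> ctr[1]=1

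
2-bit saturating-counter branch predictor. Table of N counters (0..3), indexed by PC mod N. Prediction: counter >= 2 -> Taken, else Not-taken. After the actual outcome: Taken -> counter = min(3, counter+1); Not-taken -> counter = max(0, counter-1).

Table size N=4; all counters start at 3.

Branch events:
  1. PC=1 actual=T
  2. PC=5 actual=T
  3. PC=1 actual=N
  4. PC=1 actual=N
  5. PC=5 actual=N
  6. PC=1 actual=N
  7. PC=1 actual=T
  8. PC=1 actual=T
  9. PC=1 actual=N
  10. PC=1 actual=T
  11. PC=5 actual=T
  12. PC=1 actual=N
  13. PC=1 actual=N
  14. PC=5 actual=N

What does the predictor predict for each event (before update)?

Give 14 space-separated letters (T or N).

Answer: T T T T N N N N T N T T T N

Derivation:
Ev 1: PC=1 idx=1 pred=T actual=T -> ctr[1]=3
Ev 2: PC=5 idx=1 pred=T actual=T -> ctr[1]=3
Ev 3: PC=1 idx=1 pred=T actual=N -> ctr[1]=2
Ev 4: PC=1 idx=1 pred=T actual=N -> ctr[1]=1
Ev 5: PC=5 idx=1 pred=N actual=N -> ctr[1]=0
Ev 6: PC=1 idx=1 pred=N actual=N -> ctr[1]=0
Ev 7: PC=1 idx=1 pred=N actual=T -> ctr[1]=1
Ev 8: PC=1 idx=1 pred=N actual=T -> ctr[1]=2
Ev 9: PC=1 idx=1 pred=T actual=N -> ctr[1]=1
Ev 10: PC=1 idx=1 pred=N actual=T -> ctr[1]=2
Ev 11: PC=5 idx=1 pred=T actual=T -> ctr[1]=3
Ev 12: PC=1 idx=1 pred=T actual=N -> ctr[1]=2
Ev 13: PC=1 idx=1 pred=T actual=N -> ctr[1]=1
Ev 14: PC=5 idx=1 pred=N actual=N -> ctr[1]=0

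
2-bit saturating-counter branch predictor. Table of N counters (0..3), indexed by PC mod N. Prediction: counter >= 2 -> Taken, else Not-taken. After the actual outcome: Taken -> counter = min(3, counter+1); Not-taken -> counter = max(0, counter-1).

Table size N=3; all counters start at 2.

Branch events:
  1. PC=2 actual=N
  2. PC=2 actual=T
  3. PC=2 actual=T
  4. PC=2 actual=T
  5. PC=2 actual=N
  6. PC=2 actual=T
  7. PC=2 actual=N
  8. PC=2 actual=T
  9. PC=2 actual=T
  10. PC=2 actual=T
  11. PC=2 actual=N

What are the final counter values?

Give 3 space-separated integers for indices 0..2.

Ev 1: PC=2 idx=2 pred=T actual=N -> ctr[2]=1
Ev 2: PC=2 idx=2 pred=N actual=T -> ctr[2]=2
Ev 3: PC=2 idx=2 pred=T actual=T -> ctr[2]=3
Ev 4: PC=2 idx=2 pred=T actual=T -> ctr[2]=3
Ev 5: PC=2 idx=2 pred=T actual=N -> ctr[2]=2
Ev 6: PC=2 idx=2 pred=T actual=T -> ctr[2]=3
Ev 7: PC=2 idx=2 pred=T actual=N -> ctr[2]=2
Ev 8: PC=2 idx=2 pred=T actual=T -> ctr[2]=3
Ev 9: PC=2 idx=2 pred=T actual=T -> ctr[2]=3
Ev 10: PC=2 idx=2 pred=T actual=T -> ctr[2]=3
Ev 11: PC=2 idx=2 pred=T actual=N -> ctr[2]=2

Answer: 2 2 2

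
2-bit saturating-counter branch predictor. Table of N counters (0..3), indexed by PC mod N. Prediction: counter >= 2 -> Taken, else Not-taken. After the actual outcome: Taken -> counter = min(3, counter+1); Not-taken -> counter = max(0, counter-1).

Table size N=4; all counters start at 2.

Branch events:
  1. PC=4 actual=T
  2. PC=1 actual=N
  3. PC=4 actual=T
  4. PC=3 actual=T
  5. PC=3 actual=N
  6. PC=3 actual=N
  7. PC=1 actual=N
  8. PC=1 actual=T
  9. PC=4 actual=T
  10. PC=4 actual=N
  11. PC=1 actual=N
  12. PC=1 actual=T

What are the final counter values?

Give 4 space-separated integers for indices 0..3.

Ev 1: PC=4 idx=0 pred=T actual=T -> ctr[0]=3
Ev 2: PC=1 idx=1 pred=T actual=N -> ctr[1]=1
Ev 3: PC=4 idx=0 pred=T actual=T -> ctr[0]=3
Ev 4: PC=3 idx=3 pred=T actual=T -> ctr[3]=3
Ev 5: PC=3 idx=3 pred=T actual=N -> ctr[3]=2
Ev 6: PC=3 idx=3 pred=T actual=N -> ctr[3]=1
Ev 7: PC=1 idx=1 pred=N actual=N -> ctr[1]=0
Ev 8: PC=1 idx=1 pred=N actual=T -> ctr[1]=1
Ev 9: PC=4 idx=0 pred=T actual=T -> ctr[0]=3
Ev 10: PC=4 idx=0 pred=T actual=N -> ctr[0]=2
Ev 11: PC=1 idx=1 pred=N actual=N -> ctr[1]=0
Ev 12: PC=1 idx=1 pred=N actual=T -> ctr[1]=1

Answer: 2 1 2 1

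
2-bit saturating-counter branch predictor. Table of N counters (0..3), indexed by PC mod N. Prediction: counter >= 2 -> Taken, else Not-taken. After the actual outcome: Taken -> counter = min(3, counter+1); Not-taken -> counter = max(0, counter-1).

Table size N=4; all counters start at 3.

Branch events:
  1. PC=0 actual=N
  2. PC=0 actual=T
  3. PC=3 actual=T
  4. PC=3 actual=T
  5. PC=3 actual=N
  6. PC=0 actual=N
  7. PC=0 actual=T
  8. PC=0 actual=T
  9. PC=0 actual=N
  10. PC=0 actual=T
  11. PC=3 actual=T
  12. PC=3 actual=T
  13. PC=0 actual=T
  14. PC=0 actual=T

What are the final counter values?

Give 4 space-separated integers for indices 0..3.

Answer: 3 3 3 3

Derivation:
Ev 1: PC=0 idx=0 pred=T actual=N -> ctr[0]=2
Ev 2: PC=0 idx=0 pred=T actual=T -> ctr[0]=3
Ev 3: PC=3 idx=3 pred=T actual=T -> ctr[3]=3
Ev 4: PC=3 idx=3 pred=T actual=T -> ctr[3]=3
Ev 5: PC=3 idx=3 pred=T actual=N -> ctr[3]=2
Ev 6: PC=0 idx=0 pred=T actual=N -> ctr[0]=2
Ev 7: PC=0 idx=0 pred=T actual=T -> ctr[0]=3
Ev 8: PC=0 idx=0 pred=T actual=T -> ctr[0]=3
Ev 9: PC=0 idx=0 pred=T actual=N -> ctr[0]=2
Ev 10: PC=0 idx=0 pred=T actual=T -> ctr[0]=3
Ev 11: PC=3 idx=3 pred=T actual=T -> ctr[3]=3
Ev 12: PC=3 idx=3 pred=T actual=T -> ctr[3]=3
Ev 13: PC=0 idx=0 pred=T actual=T -> ctr[0]=3
Ev 14: PC=0 idx=0 pred=T actual=T -> ctr[0]=3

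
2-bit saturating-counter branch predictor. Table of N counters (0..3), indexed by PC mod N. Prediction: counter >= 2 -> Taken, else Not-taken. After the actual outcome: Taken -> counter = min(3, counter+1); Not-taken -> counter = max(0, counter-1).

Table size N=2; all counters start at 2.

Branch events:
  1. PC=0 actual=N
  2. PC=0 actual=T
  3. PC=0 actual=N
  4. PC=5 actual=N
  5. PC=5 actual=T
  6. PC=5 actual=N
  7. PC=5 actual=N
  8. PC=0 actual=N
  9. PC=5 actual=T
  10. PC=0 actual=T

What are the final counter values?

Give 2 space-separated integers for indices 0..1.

Answer: 1 1

Derivation:
Ev 1: PC=0 idx=0 pred=T actual=N -> ctr[0]=1
Ev 2: PC=0 idx=0 pred=N actual=T -> ctr[0]=2
Ev 3: PC=0 idx=0 pred=T actual=N -> ctr[0]=1
Ev 4: PC=5 idx=1 pred=T actual=N -> ctr[1]=1
Ev 5: PC=5 idx=1 pred=N actual=T -> ctr[1]=2
Ev 6: PC=5 idx=1 pred=T actual=N -> ctr[1]=1
Ev 7: PC=5 idx=1 pred=N actual=N -> ctr[1]=0
Ev 8: PC=0 idx=0 pred=N actual=N -> ctr[0]=0
Ev 9: PC=5 idx=1 pred=N actual=T -> ctr[1]=1
Ev 10: PC=0 idx=0 pred=N actual=T -> ctr[0]=1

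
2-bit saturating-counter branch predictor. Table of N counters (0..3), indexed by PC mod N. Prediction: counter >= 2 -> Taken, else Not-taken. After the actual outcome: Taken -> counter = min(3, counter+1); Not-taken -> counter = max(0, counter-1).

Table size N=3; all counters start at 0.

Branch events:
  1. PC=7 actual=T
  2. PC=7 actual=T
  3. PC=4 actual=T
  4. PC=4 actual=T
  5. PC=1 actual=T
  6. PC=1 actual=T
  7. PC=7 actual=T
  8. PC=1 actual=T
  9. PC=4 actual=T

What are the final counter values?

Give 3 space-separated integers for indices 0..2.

Answer: 0 3 0

Derivation:
Ev 1: PC=7 idx=1 pred=N actual=T -> ctr[1]=1
Ev 2: PC=7 idx=1 pred=N actual=T -> ctr[1]=2
Ev 3: PC=4 idx=1 pred=T actual=T -> ctr[1]=3
Ev 4: PC=4 idx=1 pred=T actual=T -> ctr[1]=3
Ev 5: PC=1 idx=1 pred=T actual=T -> ctr[1]=3
Ev 6: PC=1 idx=1 pred=T actual=T -> ctr[1]=3
Ev 7: PC=7 idx=1 pred=T actual=T -> ctr[1]=3
Ev 8: PC=1 idx=1 pred=T actual=T -> ctr[1]=3
Ev 9: PC=4 idx=1 pred=T actual=T -> ctr[1]=3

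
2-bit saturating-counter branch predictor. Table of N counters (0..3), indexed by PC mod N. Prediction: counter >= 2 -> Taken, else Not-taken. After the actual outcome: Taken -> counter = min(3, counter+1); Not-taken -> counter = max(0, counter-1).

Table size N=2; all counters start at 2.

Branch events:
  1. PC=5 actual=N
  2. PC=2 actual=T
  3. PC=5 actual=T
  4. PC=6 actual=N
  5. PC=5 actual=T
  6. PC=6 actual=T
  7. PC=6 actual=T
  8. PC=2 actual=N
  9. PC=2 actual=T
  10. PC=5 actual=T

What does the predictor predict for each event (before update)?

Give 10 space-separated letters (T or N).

Answer: T T N T T T T T T T

Derivation:
Ev 1: PC=5 idx=1 pred=T actual=N -> ctr[1]=1
Ev 2: PC=2 idx=0 pred=T actual=T -> ctr[0]=3
Ev 3: PC=5 idx=1 pred=N actual=T -> ctr[1]=2
Ev 4: PC=6 idx=0 pred=T actual=N -> ctr[0]=2
Ev 5: PC=5 idx=1 pred=T actual=T -> ctr[1]=3
Ev 6: PC=6 idx=0 pred=T actual=T -> ctr[0]=3
Ev 7: PC=6 idx=0 pred=T actual=T -> ctr[0]=3
Ev 8: PC=2 idx=0 pred=T actual=N -> ctr[0]=2
Ev 9: PC=2 idx=0 pred=T actual=T -> ctr[0]=3
Ev 10: PC=5 idx=1 pred=T actual=T -> ctr[1]=3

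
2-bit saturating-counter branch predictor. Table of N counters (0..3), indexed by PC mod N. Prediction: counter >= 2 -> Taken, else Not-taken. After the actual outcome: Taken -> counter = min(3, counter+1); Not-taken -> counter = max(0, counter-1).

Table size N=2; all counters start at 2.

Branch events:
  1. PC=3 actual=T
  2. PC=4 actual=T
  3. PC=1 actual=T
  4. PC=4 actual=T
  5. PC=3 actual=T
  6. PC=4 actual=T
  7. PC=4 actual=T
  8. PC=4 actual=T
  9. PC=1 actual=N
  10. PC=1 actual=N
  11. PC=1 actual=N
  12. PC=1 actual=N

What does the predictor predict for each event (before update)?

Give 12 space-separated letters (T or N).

Answer: T T T T T T T T T T N N

Derivation:
Ev 1: PC=3 idx=1 pred=T actual=T -> ctr[1]=3
Ev 2: PC=4 idx=0 pred=T actual=T -> ctr[0]=3
Ev 3: PC=1 idx=1 pred=T actual=T -> ctr[1]=3
Ev 4: PC=4 idx=0 pred=T actual=T -> ctr[0]=3
Ev 5: PC=3 idx=1 pred=T actual=T -> ctr[1]=3
Ev 6: PC=4 idx=0 pred=T actual=T -> ctr[0]=3
Ev 7: PC=4 idx=0 pred=T actual=T -> ctr[0]=3
Ev 8: PC=4 idx=0 pred=T actual=T -> ctr[0]=3
Ev 9: PC=1 idx=1 pred=T actual=N -> ctr[1]=2
Ev 10: PC=1 idx=1 pred=T actual=N -> ctr[1]=1
Ev 11: PC=1 idx=1 pred=N actual=N -> ctr[1]=0
Ev 12: PC=1 idx=1 pred=N actual=N -> ctr[1]=0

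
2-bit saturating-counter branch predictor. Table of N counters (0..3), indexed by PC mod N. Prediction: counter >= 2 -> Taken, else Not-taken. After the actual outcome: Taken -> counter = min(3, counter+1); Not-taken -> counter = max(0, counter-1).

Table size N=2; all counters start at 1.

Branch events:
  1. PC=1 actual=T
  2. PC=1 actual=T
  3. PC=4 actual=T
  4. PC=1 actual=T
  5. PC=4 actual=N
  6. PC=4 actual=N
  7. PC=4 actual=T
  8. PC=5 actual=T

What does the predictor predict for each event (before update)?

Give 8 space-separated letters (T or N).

Ev 1: PC=1 idx=1 pred=N actual=T -> ctr[1]=2
Ev 2: PC=1 idx=1 pred=T actual=T -> ctr[1]=3
Ev 3: PC=4 idx=0 pred=N actual=T -> ctr[0]=2
Ev 4: PC=1 idx=1 pred=T actual=T -> ctr[1]=3
Ev 5: PC=4 idx=0 pred=T actual=N -> ctr[0]=1
Ev 6: PC=4 idx=0 pred=N actual=N -> ctr[0]=0
Ev 7: PC=4 idx=0 pred=N actual=T -> ctr[0]=1
Ev 8: PC=5 idx=1 pred=T actual=T -> ctr[1]=3

Answer: N T N T T N N T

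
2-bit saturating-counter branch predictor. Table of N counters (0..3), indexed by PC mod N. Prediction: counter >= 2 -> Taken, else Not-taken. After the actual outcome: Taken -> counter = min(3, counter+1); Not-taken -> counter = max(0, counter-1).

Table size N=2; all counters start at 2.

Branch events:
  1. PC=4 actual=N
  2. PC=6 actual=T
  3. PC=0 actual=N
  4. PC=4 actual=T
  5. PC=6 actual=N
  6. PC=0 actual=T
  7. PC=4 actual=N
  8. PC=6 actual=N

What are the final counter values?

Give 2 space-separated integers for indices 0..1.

Ev 1: PC=4 idx=0 pred=T actual=N -> ctr[0]=1
Ev 2: PC=6 idx=0 pred=N actual=T -> ctr[0]=2
Ev 3: PC=0 idx=0 pred=T actual=N -> ctr[0]=1
Ev 4: PC=4 idx=0 pred=N actual=T -> ctr[0]=2
Ev 5: PC=6 idx=0 pred=T actual=N -> ctr[0]=1
Ev 6: PC=0 idx=0 pred=N actual=T -> ctr[0]=2
Ev 7: PC=4 idx=0 pred=T actual=N -> ctr[0]=1
Ev 8: PC=6 idx=0 pred=N actual=N -> ctr[0]=0

Answer: 0 2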